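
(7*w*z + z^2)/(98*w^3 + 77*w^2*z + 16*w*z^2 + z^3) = z/(14*w^2 + 9*w*z + z^2)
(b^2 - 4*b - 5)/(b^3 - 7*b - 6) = (b - 5)/(b^2 - b - 6)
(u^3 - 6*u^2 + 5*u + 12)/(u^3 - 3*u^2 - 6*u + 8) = (u^2 - 2*u - 3)/(u^2 + u - 2)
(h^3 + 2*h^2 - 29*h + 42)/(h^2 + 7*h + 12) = (h^3 + 2*h^2 - 29*h + 42)/(h^2 + 7*h + 12)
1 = 1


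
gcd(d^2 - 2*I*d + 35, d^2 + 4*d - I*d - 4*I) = 1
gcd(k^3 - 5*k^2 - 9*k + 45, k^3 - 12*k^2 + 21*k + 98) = 1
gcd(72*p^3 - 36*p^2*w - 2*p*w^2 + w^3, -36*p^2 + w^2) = 36*p^2 - w^2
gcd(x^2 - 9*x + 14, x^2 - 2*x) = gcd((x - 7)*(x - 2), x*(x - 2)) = x - 2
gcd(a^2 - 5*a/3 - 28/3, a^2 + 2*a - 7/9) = a + 7/3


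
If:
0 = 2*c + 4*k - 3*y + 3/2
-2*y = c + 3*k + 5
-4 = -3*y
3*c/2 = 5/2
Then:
No Solution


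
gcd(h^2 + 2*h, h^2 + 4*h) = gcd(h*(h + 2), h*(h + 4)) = h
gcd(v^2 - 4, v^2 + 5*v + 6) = v + 2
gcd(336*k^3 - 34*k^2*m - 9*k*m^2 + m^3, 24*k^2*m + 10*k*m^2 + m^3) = 6*k + m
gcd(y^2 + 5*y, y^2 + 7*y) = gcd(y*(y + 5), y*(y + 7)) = y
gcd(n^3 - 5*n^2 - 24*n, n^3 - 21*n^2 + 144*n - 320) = n - 8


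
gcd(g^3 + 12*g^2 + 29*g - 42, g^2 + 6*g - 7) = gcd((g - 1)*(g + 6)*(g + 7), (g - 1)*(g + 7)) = g^2 + 6*g - 7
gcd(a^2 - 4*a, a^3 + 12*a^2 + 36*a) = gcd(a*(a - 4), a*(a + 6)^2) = a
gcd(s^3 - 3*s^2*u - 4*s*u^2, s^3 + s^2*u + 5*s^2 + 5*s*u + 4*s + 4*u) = s + u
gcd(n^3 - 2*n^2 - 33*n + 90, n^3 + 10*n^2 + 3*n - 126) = n^2 + 3*n - 18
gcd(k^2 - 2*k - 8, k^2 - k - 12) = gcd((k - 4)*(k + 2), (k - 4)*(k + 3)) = k - 4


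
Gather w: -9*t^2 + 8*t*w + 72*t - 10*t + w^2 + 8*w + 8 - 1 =-9*t^2 + 62*t + w^2 + w*(8*t + 8) + 7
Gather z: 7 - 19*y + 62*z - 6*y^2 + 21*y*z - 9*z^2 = -6*y^2 - 19*y - 9*z^2 + z*(21*y + 62) + 7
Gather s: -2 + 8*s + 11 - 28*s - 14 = -20*s - 5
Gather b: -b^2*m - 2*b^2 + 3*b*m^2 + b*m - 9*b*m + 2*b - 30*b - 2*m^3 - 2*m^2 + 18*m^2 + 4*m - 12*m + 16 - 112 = b^2*(-m - 2) + b*(3*m^2 - 8*m - 28) - 2*m^3 + 16*m^2 - 8*m - 96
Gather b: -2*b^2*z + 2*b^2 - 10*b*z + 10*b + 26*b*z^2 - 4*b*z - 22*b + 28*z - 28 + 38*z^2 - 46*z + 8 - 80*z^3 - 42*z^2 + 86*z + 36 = b^2*(2 - 2*z) + b*(26*z^2 - 14*z - 12) - 80*z^3 - 4*z^2 + 68*z + 16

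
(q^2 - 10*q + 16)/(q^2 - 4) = (q - 8)/(q + 2)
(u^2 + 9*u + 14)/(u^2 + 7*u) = (u + 2)/u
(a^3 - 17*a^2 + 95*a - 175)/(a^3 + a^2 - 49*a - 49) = (a^2 - 10*a + 25)/(a^2 + 8*a + 7)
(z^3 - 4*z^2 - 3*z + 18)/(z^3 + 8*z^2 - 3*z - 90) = (z^2 - z - 6)/(z^2 + 11*z + 30)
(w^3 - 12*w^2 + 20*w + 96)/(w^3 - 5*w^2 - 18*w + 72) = (w^2 - 6*w - 16)/(w^2 + w - 12)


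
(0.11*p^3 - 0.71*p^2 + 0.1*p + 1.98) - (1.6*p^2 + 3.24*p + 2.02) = 0.11*p^3 - 2.31*p^2 - 3.14*p - 0.04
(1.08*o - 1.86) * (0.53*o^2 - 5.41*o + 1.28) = 0.5724*o^3 - 6.8286*o^2 + 11.445*o - 2.3808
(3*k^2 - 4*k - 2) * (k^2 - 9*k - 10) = 3*k^4 - 31*k^3 + 4*k^2 + 58*k + 20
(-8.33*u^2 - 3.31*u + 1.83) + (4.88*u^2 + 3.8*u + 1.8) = -3.45*u^2 + 0.49*u + 3.63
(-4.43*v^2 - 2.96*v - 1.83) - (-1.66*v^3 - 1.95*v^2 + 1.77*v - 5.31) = 1.66*v^3 - 2.48*v^2 - 4.73*v + 3.48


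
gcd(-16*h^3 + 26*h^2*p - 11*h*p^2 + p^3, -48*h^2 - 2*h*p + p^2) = -8*h + p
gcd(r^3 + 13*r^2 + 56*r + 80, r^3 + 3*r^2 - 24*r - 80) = r^2 + 8*r + 16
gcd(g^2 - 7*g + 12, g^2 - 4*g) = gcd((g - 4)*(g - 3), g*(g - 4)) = g - 4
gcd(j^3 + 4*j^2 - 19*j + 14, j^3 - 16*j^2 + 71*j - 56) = j - 1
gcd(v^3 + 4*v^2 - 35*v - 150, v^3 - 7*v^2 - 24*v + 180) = v^2 - v - 30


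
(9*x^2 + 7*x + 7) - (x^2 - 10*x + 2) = 8*x^2 + 17*x + 5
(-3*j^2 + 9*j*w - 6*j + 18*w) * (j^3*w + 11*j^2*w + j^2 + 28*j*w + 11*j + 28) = -3*j^5*w + 9*j^4*w^2 - 39*j^4*w - 3*j^4 + 117*j^3*w^2 - 141*j^3*w - 39*j^3 + 450*j^2*w^2 - 51*j^2*w - 150*j^2 + 504*j*w^2 + 450*j*w - 168*j + 504*w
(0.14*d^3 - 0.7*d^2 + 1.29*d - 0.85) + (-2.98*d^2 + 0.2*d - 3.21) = 0.14*d^3 - 3.68*d^2 + 1.49*d - 4.06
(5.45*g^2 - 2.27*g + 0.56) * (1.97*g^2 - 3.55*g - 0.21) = 10.7365*g^4 - 23.8194*g^3 + 8.0172*g^2 - 1.5113*g - 0.1176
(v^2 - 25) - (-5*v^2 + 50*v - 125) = 6*v^2 - 50*v + 100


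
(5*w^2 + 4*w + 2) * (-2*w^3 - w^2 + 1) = -10*w^5 - 13*w^4 - 8*w^3 + 3*w^2 + 4*w + 2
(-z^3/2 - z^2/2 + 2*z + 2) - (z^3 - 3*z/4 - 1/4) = -3*z^3/2 - z^2/2 + 11*z/4 + 9/4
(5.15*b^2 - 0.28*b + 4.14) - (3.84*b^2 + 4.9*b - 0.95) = 1.31*b^2 - 5.18*b + 5.09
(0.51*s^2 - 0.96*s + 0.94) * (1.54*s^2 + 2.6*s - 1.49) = 0.7854*s^4 - 0.1524*s^3 - 1.8083*s^2 + 3.8744*s - 1.4006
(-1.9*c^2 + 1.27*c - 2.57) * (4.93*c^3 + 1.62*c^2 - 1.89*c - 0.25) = -9.367*c^5 + 3.1831*c^4 - 7.0217*c^3 - 6.0887*c^2 + 4.5398*c + 0.6425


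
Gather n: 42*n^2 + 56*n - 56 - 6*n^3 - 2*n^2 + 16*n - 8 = -6*n^3 + 40*n^2 + 72*n - 64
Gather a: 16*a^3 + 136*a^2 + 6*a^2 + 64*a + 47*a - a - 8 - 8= 16*a^3 + 142*a^2 + 110*a - 16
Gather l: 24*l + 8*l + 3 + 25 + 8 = 32*l + 36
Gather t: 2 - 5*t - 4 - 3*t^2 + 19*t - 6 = -3*t^2 + 14*t - 8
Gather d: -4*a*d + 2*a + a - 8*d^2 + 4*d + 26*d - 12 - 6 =3*a - 8*d^2 + d*(30 - 4*a) - 18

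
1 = 1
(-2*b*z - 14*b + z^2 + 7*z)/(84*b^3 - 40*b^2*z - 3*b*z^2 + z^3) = (z + 7)/(-42*b^2 - b*z + z^2)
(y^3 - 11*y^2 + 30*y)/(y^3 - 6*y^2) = (y - 5)/y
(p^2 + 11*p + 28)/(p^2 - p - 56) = (p + 4)/(p - 8)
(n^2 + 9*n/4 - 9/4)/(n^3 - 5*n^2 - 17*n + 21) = (n - 3/4)/(n^2 - 8*n + 7)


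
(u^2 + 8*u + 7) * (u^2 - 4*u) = u^4 + 4*u^3 - 25*u^2 - 28*u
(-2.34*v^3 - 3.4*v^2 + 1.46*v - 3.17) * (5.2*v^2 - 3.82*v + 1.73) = -12.168*v^5 - 8.7412*v^4 + 16.5318*v^3 - 27.9432*v^2 + 14.6352*v - 5.4841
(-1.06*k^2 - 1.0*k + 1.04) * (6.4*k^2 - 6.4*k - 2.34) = -6.784*k^4 + 0.384*k^3 + 15.5364*k^2 - 4.316*k - 2.4336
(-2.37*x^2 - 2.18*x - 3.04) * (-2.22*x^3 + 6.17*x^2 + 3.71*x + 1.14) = 5.2614*x^5 - 9.7833*x^4 - 15.4945*x^3 - 29.5464*x^2 - 13.7636*x - 3.4656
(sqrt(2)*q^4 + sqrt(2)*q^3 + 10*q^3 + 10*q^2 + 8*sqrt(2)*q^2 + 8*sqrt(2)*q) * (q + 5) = sqrt(2)*q^5 + 6*sqrt(2)*q^4 + 10*q^4 + 13*sqrt(2)*q^3 + 60*q^3 + 50*q^2 + 48*sqrt(2)*q^2 + 40*sqrt(2)*q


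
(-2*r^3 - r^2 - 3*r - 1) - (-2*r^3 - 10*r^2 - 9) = 9*r^2 - 3*r + 8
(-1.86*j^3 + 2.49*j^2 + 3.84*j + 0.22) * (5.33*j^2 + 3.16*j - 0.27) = -9.9138*j^5 + 7.3941*j^4 + 28.8378*j^3 + 12.6347*j^2 - 0.3416*j - 0.0594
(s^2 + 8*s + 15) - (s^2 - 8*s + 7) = 16*s + 8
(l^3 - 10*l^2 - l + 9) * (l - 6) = l^4 - 16*l^3 + 59*l^2 + 15*l - 54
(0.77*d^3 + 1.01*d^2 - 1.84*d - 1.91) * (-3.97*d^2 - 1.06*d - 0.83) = -3.0569*d^5 - 4.8259*d^4 + 5.5951*d^3 + 8.6948*d^2 + 3.5518*d + 1.5853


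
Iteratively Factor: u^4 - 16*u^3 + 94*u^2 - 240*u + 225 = (u - 3)*(u^3 - 13*u^2 + 55*u - 75) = (u - 5)*(u - 3)*(u^2 - 8*u + 15) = (u - 5)*(u - 3)^2*(u - 5)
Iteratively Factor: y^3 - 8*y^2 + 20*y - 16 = (y - 4)*(y^2 - 4*y + 4) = (y - 4)*(y - 2)*(y - 2)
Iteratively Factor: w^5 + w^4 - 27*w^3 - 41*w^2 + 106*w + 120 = (w + 4)*(w^4 - 3*w^3 - 15*w^2 + 19*w + 30) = (w + 3)*(w + 4)*(w^3 - 6*w^2 + 3*w + 10) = (w + 1)*(w + 3)*(w + 4)*(w^2 - 7*w + 10) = (w - 2)*(w + 1)*(w + 3)*(w + 4)*(w - 5)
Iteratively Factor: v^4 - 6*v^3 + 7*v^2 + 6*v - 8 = (v - 2)*(v^3 - 4*v^2 - v + 4) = (v - 2)*(v + 1)*(v^2 - 5*v + 4) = (v - 4)*(v - 2)*(v + 1)*(v - 1)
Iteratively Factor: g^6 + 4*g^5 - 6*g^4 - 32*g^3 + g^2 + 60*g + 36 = (g + 3)*(g^5 + g^4 - 9*g^3 - 5*g^2 + 16*g + 12) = (g - 2)*(g + 3)*(g^4 + 3*g^3 - 3*g^2 - 11*g - 6) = (g - 2)*(g + 1)*(g + 3)*(g^3 + 2*g^2 - 5*g - 6) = (g - 2)*(g + 1)*(g + 3)^2*(g^2 - g - 2) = (g - 2)*(g + 1)^2*(g + 3)^2*(g - 2)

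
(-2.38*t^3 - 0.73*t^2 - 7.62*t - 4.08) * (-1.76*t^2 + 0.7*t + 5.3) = 4.1888*t^5 - 0.3812*t^4 + 0.286200000000003*t^3 - 2.0222*t^2 - 43.242*t - 21.624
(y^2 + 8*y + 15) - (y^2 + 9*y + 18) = -y - 3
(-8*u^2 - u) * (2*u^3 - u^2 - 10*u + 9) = -16*u^5 + 6*u^4 + 81*u^3 - 62*u^2 - 9*u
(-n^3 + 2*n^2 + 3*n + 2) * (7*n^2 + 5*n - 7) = -7*n^5 + 9*n^4 + 38*n^3 + 15*n^2 - 11*n - 14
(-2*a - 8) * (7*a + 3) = -14*a^2 - 62*a - 24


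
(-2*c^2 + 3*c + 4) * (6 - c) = 2*c^3 - 15*c^2 + 14*c + 24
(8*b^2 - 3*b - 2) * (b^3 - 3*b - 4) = 8*b^5 - 3*b^4 - 26*b^3 - 23*b^2 + 18*b + 8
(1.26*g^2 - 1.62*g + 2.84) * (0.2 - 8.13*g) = -10.2438*g^3 + 13.4226*g^2 - 23.4132*g + 0.568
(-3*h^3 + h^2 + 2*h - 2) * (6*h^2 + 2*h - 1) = -18*h^5 + 17*h^3 - 9*h^2 - 6*h + 2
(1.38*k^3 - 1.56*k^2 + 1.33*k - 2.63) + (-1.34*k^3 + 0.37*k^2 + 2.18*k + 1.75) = 0.0399999999999998*k^3 - 1.19*k^2 + 3.51*k - 0.88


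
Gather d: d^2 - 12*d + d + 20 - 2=d^2 - 11*d + 18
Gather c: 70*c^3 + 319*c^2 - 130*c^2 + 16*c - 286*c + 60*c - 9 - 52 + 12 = 70*c^3 + 189*c^2 - 210*c - 49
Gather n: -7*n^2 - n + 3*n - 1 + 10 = -7*n^2 + 2*n + 9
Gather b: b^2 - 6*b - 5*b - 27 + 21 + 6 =b^2 - 11*b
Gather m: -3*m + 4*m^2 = 4*m^2 - 3*m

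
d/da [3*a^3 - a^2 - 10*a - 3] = 9*a^2 - 2*a - 10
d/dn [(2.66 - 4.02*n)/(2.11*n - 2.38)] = (8.34505*n - 9.4129)/(2.11*n - 2.38)^3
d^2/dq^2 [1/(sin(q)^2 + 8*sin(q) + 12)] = 2*(-2*sin(q)^4 - 12*sin(q)^3 - 5*sin(q)^2 + 72*sin(q) + 52)/(sin(q)^2 + 8*sin(q) + 12)^3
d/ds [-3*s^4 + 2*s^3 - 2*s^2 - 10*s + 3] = -12*s^3 + 6*s^2 - 4*s - 10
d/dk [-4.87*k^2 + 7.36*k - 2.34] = 7.36 - 9.74*k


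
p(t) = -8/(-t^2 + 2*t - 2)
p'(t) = -8*(2*t - 2)/(-t^2 + 2*t - 2)^2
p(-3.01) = 0.47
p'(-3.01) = 0.22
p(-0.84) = 1.82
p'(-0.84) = 1.53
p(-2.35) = 0.65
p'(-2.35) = 0.36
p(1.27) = 7.46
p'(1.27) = -3.75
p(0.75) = 7.53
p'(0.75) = 3.54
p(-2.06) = 0.77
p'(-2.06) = 0.46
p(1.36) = 7.08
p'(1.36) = -4.51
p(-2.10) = 0.75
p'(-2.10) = 0.44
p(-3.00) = 0.47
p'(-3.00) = 0.22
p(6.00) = 0.31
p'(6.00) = -0.12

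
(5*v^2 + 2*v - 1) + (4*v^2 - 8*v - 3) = 9*v^2 - 6*v - 4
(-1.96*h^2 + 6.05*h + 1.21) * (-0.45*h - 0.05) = 0.882*h^3 - 2.6245*h^2 - 0.847*h - 0.0605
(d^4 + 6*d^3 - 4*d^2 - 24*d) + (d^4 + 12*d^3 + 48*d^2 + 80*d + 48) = 2*d^4 + 18*d^3 + 44*d^2 + 56*d + 48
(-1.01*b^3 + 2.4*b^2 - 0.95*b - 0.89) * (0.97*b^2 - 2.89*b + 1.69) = -0.9797*b^5 + 5.2469*b^4 - 9.5644*b^3 + 5.9382*b^2 + 0.9666*b - 1.5041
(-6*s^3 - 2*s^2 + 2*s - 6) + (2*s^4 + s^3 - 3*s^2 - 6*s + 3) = 2*s^4 - 5*s^3 - 5*s^2 - 4*s - 3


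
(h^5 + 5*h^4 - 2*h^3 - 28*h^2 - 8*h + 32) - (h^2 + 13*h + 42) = h^5 + 5*h^4 - 2*h^3 - 29*h^2 - 21*h - 10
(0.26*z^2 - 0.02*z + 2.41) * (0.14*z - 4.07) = 0.0364*z^3 - 1.061*z^2 + 0.4188*z - 9.8087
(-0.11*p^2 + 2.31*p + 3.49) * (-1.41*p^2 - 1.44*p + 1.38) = 0.1551*p^4 - 3.0987*p^3 - 8.3991*p^2 - 1.8378*p + 4.8162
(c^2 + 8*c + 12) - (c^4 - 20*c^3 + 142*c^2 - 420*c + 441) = -c^4 + 20*c^3 - 141*c^2 + 428*c - 429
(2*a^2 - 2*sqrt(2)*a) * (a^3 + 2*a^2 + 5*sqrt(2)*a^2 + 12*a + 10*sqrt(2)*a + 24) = 2*a^5 + 4*a^4 + 8*sqrt(2)*a^4 + 4*a^3 + 16*sqrt(2)*a^3 - 24*sqrt(2)*a^2 + 8*a^2 - 48*sqrt(2)*a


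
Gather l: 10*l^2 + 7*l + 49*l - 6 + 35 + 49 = 10*l^2 + 56*l + 78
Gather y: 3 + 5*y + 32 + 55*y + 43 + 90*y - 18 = 150*y + 60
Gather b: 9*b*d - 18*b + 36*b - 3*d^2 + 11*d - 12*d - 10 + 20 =b*(9*d + 18) - 3*d^2 - d + 10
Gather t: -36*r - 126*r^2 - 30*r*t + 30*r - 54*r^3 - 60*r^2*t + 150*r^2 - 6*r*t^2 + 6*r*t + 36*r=-54*r^3 + 24*r^2 - 6*r*t^2 + 30*r + t*(-60*r^2 - 24*r)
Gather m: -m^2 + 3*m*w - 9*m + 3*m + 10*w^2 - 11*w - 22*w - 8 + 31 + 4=-m^2 + m*(3*w - 6) + 10*w^2 - 33*w + 27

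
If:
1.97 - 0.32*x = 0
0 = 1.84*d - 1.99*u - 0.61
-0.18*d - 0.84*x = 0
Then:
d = -28.73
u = -26.87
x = 6.16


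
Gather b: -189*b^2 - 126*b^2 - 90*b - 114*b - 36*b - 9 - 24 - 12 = -315*b^2 - 240*b - 45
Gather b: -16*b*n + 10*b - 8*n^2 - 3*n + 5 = b*(10 - 16*n) - 8*n^2 - 3*n + 5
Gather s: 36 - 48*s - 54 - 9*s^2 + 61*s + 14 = -9*s^2 + 13*s - 4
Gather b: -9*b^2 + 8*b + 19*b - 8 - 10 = -9*b^2 + 27*b - 18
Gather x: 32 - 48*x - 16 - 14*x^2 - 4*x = -14*x^2 - 52*x + 16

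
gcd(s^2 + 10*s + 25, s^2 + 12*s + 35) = s + 5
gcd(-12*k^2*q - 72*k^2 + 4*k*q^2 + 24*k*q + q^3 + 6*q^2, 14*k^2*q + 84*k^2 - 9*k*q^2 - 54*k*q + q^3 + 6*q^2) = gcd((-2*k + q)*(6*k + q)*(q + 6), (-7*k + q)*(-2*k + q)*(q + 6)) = -2*k*q - 12*k + q^2 + 6*q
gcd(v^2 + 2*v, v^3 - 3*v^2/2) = v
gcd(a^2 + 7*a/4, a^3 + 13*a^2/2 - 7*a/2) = a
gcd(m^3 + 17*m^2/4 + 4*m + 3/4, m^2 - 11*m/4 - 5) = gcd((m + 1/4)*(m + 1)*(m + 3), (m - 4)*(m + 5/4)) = 1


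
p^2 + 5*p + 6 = (p + 2)*(p + 3)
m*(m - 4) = m^2 - 4*m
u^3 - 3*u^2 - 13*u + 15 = (u - 5)*(u - 1)*(u + 3)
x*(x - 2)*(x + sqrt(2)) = x^3 - 2*x^2 + sqrt(2)*x^2 - 2*sqrt(2)*x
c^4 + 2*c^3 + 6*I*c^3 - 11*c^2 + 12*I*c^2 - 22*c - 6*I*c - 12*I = (c + 2)*(c + I)*(c + 2*I)*(c + 3*I)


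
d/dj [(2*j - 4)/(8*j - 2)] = 7/(4*j - 1)^2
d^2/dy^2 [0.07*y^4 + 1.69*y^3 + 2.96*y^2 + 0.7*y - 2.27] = 0.84*y^2 + 10.14*y + 5.92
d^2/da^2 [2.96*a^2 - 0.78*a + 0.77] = 5.92000000000000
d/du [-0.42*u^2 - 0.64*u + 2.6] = -0.84*u - 0.64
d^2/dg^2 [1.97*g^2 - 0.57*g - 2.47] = 3.94000000000000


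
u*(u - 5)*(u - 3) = u^3 - 8*u^2 + 15*u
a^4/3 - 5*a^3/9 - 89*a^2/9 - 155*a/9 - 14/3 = (a/3 + 1)*(a - 7)*(a + 1/3)*(a + 2)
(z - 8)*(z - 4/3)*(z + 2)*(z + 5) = z^4 - 7*z^3/3 - 134*z^2/3 - 56*z/3 + 320/3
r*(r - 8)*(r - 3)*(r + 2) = r^4 - 9*r^3 + 2*r^2 + 48*r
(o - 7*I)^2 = o^2 - 14*I*o - 49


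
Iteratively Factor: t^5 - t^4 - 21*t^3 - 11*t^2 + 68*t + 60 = (t + 3)*(t^4 - 4*t^3 - 9*t^2 + 16*t + 20) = (t - 5)*(t + 3)*(t^3 + t^2 - 4*t - 4) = (t - 5)*(t + 2)*(t + 3)*(t^2 - t - 2) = (t - 5)*(t - 2)*(t + 2)*(t + 3)*(t + 1)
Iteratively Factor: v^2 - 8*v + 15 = (v - 3)*(v - 5)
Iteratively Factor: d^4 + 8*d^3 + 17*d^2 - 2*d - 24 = (d + 2)*(d^3 + 6*d^2 + 5*d - 12) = (d - 1)*(d + 2)*(d^2 + 7*d + 12) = (d - 1)*(d + 2)*(d + 3)*(d + 4)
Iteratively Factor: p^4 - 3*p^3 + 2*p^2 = (p - 1)*(p^3 - 2*p^2) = (p - 2)*(p - 1)*(p^2) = p*(p - 2)*(p - 1)*(p)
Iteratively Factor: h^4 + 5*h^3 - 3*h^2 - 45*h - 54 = (h + 2)*(h^3 + 3*h^2 - 9*h - 27) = (h + 2)*(h + 3)*(h^2 - 9) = (h - 3)*(h + 2)*(h + 3)*(h + 3)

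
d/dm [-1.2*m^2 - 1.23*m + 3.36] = -2.4*m - 1.23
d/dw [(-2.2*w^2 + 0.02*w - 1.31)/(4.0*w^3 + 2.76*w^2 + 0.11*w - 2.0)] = (8.8*w^4 - 0.16*w^3 + 15.4228*w^2 + 16.0312*w + 0.1041)/(16.0*w^6 + 22.08*w^5 + 8.4976*w^4 - 15.3928*w^3 - 11.0279*w^2 - 0.44*w + 4.0)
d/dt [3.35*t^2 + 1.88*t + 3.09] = 6.7*t + 1.88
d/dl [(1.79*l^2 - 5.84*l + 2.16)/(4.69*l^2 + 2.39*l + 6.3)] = (31.6677*l^2 + 2.2932*l - 41.9544)/(21.9961*l^4 + 22.4182*l^3 + 64.8061*l^2 + 30.114*l + 39.69)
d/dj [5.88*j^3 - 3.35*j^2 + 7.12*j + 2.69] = 17.64*j^2 - 6.7*j + 7.12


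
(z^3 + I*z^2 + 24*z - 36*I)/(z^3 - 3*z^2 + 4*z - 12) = (z^2 + 3*I*z + 18)/(z^2 + z*(-3 + 2*I) - 6*I)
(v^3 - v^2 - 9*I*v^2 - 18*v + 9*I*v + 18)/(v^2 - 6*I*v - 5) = (v^3 - v^2*(1 + 9*I) + 9*v*(-2 + I) + 18)/(v^2 - 6*I*v - 5)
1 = 1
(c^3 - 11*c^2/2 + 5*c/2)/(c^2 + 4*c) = (2*c^2 - 11*c + 5)/(2*(c + 4))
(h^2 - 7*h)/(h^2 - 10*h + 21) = h/(h - 3)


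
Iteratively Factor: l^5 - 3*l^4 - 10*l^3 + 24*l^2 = (l)*(l^4 - 3*l^3 - 10*l^2 + 24*l) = l*(l + 3)*(l^3 - 6*l^2 + 8*l) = l*(l - 2)*(l + 3)*(l^2 - 4*l) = l^2*(l - 2)*(l + 3)*(l - 4)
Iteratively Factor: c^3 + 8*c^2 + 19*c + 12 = (c + 1)*(c^2 + 7*c + 12) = (c + 1)*(c + 4)*(c + 3)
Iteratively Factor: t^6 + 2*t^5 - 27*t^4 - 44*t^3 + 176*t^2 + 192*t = (t + 4)*(t^5 - 2*t^4 - 19*t^3 + 32*t^2 + 48*t) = (t + 1)*(t + 4)*(t^4 - 3*t^3 - 16*t^2 + 48*t) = t*(t + 1)*(t + 4)*(t^3 - 3*t^2 - 16*t + 48) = t*(t + 1)*(t + 4)^2*(t^2 - 7*t + 12) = t*(t - 4)*(t + 1)*(t + 4)^2*(t - 3)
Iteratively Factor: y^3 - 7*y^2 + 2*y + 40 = (y - 5)*(y^2 - 2*y - 8) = (y - 5)*(y + 2)*(y - 4)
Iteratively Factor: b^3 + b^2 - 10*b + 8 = (b - 1)*(b^2 + 2*b - 8) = (b - 1)*(b + 4)*(b - 2)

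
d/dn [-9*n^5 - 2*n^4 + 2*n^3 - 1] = n^2*(-45*n^2 - 8*n + 6)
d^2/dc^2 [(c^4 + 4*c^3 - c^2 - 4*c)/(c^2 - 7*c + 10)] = 2*(c^6 - 21*c^5 + 177*c^4 - 415*c^3 - 210*c^2 + 1320*c - 380)/(c^6 - 21*c^5 + 177*c^4 - 763*c^3 + 1770*c^2 - 2100*c + 1000)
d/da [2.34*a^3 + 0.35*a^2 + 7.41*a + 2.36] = 7.02*a^2 + 0.7*a + 7.41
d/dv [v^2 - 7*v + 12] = 2*v - 7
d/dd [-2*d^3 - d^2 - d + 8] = -6*d^2 - 2*d - 1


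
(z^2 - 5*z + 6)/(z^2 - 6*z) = (z^2 - 5*z + 6)/(z*(z - 6))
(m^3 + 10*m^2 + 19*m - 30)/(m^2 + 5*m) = m + 5 - 6/m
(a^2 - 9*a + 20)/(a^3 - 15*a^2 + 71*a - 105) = (a - 4)/(a^2 - 10*a + 21)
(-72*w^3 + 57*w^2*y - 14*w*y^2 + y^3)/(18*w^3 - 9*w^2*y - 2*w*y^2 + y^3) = (24*w^2 - 11*w*y + y^2)/(-6*w^2 + w*y + y^2)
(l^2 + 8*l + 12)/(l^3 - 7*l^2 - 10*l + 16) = (l + 6)/(l^2 - 9*l + 8)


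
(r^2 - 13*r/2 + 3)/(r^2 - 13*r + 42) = (r - 1/2)/(r - 7)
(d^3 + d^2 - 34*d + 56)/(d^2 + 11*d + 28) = (d^2 - 6*d + 8)/(d + 4)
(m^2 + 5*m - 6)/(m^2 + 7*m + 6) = (m - 1)/(m + 1)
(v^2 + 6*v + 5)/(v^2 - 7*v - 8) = (v + 5)/(v - 8)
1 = 1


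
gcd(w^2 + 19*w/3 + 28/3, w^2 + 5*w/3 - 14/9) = w + 7/3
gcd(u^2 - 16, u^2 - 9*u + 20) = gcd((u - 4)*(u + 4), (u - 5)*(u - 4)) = u - 4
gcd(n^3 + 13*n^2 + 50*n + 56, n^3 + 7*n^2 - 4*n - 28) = n^2 + 9*n + 14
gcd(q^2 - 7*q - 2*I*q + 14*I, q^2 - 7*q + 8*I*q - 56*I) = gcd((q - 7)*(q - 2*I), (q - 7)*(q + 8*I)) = q - 7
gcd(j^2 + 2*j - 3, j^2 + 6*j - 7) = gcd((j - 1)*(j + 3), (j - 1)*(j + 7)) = j - 1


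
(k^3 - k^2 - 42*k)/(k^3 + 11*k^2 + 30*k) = (k - 7)/(k + 5)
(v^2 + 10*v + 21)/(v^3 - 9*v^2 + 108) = (v + 7)/(v^2 - 12*v + 36)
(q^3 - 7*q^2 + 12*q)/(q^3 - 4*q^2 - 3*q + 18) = q*(q - 4)/(q^2 - q - 6)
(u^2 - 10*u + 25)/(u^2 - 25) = (u - 5)/(u + 5)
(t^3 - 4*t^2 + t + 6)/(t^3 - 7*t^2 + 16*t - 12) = (t + 1)/(t - 2)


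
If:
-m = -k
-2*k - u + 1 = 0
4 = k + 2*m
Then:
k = 4/3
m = 4/3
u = -5/3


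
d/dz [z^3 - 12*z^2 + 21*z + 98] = 3*z^2 - 24*z + 21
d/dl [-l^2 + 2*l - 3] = 2 - 2*l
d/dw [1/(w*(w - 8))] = 2*(4 - w)/(w^2*(w^2 - 16*w + 64))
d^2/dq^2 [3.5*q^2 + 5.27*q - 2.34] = 7.00000000000000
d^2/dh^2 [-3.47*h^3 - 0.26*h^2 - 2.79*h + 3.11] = -20.82*h - 0.52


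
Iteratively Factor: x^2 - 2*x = (x - 2)*(x)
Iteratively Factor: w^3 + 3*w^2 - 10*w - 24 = (w + 4)*(w^2 - w - 6) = (w + 2)*(w + 4)*(w - 3)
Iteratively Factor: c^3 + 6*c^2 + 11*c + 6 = (c + 2)*(c^2 + 4*c + 3) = (c + 1)*(c + 2)*(c + 3)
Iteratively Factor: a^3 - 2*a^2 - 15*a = (a)*(a^2 - 2*a - 15) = a*(a - 5)*(a + 3)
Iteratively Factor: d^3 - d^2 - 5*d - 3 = (d + 1)*(d^2 - 2*d - 3) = (d - 3)*(d + 1)*(d + 1)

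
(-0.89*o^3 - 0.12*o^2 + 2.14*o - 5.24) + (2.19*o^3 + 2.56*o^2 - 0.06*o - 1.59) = 1.3*o^3 + 2.44*o^2 + 2.08*o - 6.83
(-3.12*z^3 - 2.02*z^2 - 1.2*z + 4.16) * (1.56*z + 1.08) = -4.8672*z^4 - 6.5208*z^3 - 4.0536*z^2 + 5.1936*z + 4.4928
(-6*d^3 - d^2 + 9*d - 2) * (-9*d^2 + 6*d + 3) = 54*d^5 - 27*d^4 - 105*d^3 + 69*d^2 + 15*d - 6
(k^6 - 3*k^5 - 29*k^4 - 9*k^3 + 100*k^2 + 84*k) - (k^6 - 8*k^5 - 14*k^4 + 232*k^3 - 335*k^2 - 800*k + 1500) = 5*k^5 - 15*k^4 - 241*k^3 + 435*k^2 + 884*k - 1500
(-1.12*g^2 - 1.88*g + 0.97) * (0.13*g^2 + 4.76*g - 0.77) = -0.1456*g^4 - 5.5756*g^3 - 7.9603*g^2 + 6.0648*g - 0.7469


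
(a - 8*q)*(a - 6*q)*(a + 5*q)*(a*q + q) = a^4*q - 9*a^3*q^2 + a^3*q - 22*a^2*q^3 - 9*a^2*q^2 + 240*a*q^4 - 22*a*q^3 + 240*q^4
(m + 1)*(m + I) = m^2 + m + I*m + I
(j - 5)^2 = j^2 - 10*j + 25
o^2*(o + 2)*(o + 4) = o^4 + 6*o^3 + 8*o^2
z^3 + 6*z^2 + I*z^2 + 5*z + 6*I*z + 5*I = (z + 1)*(z + 5)*(z + I)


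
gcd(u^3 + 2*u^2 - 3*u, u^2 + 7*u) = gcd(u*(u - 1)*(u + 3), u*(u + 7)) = u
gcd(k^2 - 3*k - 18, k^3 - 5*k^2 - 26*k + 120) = k - 6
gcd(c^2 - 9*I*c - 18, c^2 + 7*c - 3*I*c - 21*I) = c - 3*I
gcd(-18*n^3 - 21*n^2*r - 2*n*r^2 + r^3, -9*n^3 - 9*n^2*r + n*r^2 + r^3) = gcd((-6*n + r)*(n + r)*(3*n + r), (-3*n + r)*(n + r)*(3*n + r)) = 3*n^2 + 4*n*r + r^2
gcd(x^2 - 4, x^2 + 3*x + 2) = x + 2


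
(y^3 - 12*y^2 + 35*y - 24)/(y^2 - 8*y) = y - 4 + 3/y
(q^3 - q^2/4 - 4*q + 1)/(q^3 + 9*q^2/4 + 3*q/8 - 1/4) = 2*(q - 2)/(2*q + 1)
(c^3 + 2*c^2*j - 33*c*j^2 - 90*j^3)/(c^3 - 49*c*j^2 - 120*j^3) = (c - 6*j)/(c - 8*j)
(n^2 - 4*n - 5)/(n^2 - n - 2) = (n - 5)/(n - 2)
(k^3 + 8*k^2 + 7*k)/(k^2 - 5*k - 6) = k*(k + 7)/(k - 6)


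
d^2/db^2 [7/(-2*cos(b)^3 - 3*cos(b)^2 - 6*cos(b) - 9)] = 42*(-(5*cos(b)/4 + cos(2*b) + 3*cos(3*b)/4)*(2*cos(b)^3 + 3*cos(b)^2 + 6*cos(b) + 9) - 12*(cos(b)^2 + cos(b) + 1)^2*sin(b)^2)/(2*cos(b)^3 + 3*cos(b)^2 + 6*cos(b) + 9)^3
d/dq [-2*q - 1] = -2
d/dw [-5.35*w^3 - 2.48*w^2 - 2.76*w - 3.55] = -16.05*w^2 - 4.96*w - 2.76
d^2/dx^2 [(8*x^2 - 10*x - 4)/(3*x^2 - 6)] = 4*(-5*x^3 + 18*x^2 - 30*x + 12)/(3*(x^6 - 6*x^4 + 12*x^2 - 8))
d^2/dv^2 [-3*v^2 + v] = -6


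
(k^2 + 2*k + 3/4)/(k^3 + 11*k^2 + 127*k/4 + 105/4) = (2*k + 1)/(2*k^2 + 19*k + 35)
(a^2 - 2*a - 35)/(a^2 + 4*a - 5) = (a - 7)/(a - 1)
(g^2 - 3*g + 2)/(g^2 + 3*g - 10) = (g - 1)/(g + 5)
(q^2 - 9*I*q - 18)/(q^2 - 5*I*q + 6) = (q - 3*I)/(q + I)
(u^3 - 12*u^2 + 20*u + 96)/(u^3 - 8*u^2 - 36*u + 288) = (u + 2)/(u + 6)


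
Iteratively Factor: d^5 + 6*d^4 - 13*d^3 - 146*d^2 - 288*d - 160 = (d + 1)*(d^4 + 5*d^3 - 18*d^2 - 128*d - 160) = (d + 1)*(d + 4)*(d^3 + d^2 - 22*d - 40) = (d - 5)*(d + 1)*(d + 4)*(d^2 + 6*d + 8) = (d - 5)*(d + 1)*(d + 2)*(d + 4)*(d + 4)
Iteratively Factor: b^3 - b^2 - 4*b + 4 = (b + 2)*(b^2 - 3*b + 2) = (b - 1)*(b + 2)*(b - 2)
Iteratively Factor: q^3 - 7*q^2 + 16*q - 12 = (q - 3)*(q^2 - 4*q + 4) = (q - 3)*(q - 2)*(q - 2)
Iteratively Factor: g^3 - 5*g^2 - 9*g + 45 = (g - 5)*(g^2 - 9) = (g - 5)*(g - 3)*(g + 3)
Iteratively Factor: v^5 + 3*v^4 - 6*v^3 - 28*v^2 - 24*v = (v)*(v^4 + 3*v^3 - 6*v^2 - 28*v - 24) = v*(v - 3)*(v^3 + 6*v^2 + 12*v + 8) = v*(v - 3)*(v + 2)*(v^2 + 4*v + 4) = v*(v - 3)*(v + 2)^2*(v + 2)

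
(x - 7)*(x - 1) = x^2 - 8*x + 7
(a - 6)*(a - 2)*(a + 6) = a^3 - 2*a^2 - 36*a + 72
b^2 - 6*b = b*(b - 6)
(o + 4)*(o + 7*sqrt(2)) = o^2 + 4*o + 7*sqrt(2)*o + 28*sqrt(2)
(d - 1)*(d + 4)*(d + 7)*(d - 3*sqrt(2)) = d^4 - 3*sqrt(2)*d^3 + 10*d^3 - 30*sqrt(2)*d^2 + 17*d^2 - 51*sqrt(2)*d - 28*d + 84*sqrt(2)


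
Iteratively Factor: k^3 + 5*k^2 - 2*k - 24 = (k + 4)*(k^2 + k - 6) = (k + 3)*(k + 4)*(k - 2)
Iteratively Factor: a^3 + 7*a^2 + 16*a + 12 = (a + 2)*(a^2 + 5*a + 6) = (a + 2)*(a + 3)*(a + 2)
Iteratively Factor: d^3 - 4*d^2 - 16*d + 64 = (d - 4)*(d^2 - 16) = (d - 4)*(d + 4)*(d - 4)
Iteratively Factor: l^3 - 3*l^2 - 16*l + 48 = (l - 4)*(l^2 + l - 12) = (l - 4)*(l - 3)*(l + 4)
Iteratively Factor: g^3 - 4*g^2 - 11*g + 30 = (g + 3)*(g^2 - 7*g + 10) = (g - 5)*(g + 3)*(g - 2)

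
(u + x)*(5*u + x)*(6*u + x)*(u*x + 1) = 30*u^4*x + 41*u^3*x^2 + 30*u^3 + 12*u^2*x^3 + 41*u^2*x + u*x^4 + 12*u*x^2 + x^3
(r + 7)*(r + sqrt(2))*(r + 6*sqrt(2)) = r^3 + 7*r^2 + 7*sqrt(2)*r^2 + 12*r + 49*sqrt(2)*r + 84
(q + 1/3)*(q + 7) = q^2 + 22*q/3 + 7/3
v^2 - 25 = (v - 5)*(v + 5)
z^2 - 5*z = z*(z - 5)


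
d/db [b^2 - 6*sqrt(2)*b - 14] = 2*b - 6*sqrt(2)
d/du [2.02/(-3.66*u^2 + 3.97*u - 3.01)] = (14.7864*u - 8.0194)/(3.66*u^2 - 3.97*u + 3.01)^2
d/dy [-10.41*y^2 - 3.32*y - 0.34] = -20.82*y - 3.32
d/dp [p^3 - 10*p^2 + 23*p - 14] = 3*p^2 - 20*p + 23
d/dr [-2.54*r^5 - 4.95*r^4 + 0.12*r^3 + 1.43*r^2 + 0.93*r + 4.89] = -12.7*r^4 - 19.8*r^3 + 0.36*r^2 + 2.86*r + 0.93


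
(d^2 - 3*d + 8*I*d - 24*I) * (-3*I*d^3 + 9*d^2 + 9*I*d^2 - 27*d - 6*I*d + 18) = -3*I*d^5 + 33*d^4 + 18*I*d^4 - 198*d^3 + 39*I*d^3 + 363*d^2 - 414*I*d^2 - 198*d + 792*I*d - 432*I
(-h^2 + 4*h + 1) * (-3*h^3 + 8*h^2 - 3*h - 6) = 3*h^5 - 20*h^4 + 32*h^3 + 2*h^2 - 27*h - 6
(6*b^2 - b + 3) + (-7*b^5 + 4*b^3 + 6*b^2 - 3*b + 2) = -7*b^5 + 4*b^3 + 12*b^2 - 4*b + 5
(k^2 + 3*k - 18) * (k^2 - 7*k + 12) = k^4 - 4*k^3 - 27*k^2 + 162*k - 216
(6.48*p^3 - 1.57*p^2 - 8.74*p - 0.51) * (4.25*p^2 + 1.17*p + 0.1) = 27.54*p^5 + 0.9091*p^4 - 38.3339*p^3 - 12.5503*p^2 - 1.4707*p - 0.051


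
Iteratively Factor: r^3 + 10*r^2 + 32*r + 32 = (r + 4)*(r^2 + 6*r + 8) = (r + 4)^2*(r + 2)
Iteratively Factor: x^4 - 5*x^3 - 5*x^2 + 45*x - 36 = (x - 4)*(x^3 - x^2 - 9*x + 9) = (x - 4)*(x - 1)*(x^2 - 9) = (x - 4)*(x - 3)*(x - 1)*(x + 3)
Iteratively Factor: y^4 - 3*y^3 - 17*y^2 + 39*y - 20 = (y - 5)*(y^3 + 2*y^2 - 7*y + 4) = (y - 5)*(y + 4)*(y^2 - 2*y + 1) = (y - 5)*(y - 1)*(y + 4)*(y - 1)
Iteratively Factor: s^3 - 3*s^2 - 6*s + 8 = (s - 1)*(s^2 - 2*s - 8) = (s - 1)*(s + 2)*(s - 4)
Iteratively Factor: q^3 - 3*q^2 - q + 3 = (q - 1)*(q^2 - 2*q - 3) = (q - 1)*(q + 1)*(q - 3)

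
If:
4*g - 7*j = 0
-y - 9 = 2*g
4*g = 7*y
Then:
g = -7/2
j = -2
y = -2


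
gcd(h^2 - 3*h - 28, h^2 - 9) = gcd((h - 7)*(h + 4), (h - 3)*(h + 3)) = 1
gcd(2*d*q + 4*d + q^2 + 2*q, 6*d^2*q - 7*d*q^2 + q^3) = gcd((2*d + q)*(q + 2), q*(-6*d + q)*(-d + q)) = 1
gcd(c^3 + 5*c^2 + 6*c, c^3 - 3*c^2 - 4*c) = c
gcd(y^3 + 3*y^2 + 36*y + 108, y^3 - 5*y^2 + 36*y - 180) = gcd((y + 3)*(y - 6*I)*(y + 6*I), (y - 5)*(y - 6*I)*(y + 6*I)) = y^2 + 36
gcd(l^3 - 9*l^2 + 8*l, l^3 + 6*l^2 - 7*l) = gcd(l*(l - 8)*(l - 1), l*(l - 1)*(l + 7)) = l^2 - l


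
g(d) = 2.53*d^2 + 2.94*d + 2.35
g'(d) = 5.06*d + 2.94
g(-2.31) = 9.06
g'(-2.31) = -8.75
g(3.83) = 50.72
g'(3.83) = 22.32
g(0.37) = 3.78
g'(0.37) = 4.81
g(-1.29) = 2.77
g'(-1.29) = -3.59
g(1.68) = 14.43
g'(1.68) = 11.44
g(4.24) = 60.30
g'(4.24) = 24.39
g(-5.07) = 52.48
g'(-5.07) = -22.71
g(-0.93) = 1.80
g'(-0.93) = -1.77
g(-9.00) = 180.82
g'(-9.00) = -42.60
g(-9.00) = 180.82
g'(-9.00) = -42.60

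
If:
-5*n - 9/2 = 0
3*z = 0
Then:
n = -9/10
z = 0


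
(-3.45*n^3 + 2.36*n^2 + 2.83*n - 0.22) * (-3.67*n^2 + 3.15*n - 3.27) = 12.6615*n^5 - 19.5287*n^4 + 8.3294*n^3 + 2.0047*n^2 - 9.9471*n + 0.7194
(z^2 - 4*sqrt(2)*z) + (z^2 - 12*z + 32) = 2*z^2 - 12*z - 4*sqrt(2)*z + 32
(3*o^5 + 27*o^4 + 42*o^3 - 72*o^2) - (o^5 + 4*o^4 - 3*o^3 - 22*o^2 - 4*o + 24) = 2*o^5 + 23*o^4 + 45*o^3 - 50*o^2 + 4*o - 24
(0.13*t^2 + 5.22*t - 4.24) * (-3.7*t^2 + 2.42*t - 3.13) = -0.481*t^4 - 18.9994*t^3 + 27.9135*t^2 - 26.5994*t + 13.2712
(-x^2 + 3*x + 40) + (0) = -x^2 + 3*x + 40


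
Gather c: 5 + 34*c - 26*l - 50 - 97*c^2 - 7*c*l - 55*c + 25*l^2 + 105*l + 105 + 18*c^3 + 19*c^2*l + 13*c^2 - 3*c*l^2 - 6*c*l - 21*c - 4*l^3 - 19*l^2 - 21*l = 18*c^3 + c^2*(19*l - 84) + c*(-3*l^2 - 13*l - 42) - 4*l^3 + 6*l^2 + 58*l + 60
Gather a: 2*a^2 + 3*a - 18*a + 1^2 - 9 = 2*a^2 - 15*a - 8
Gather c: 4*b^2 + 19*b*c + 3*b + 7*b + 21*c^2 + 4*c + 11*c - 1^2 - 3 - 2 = 4*b^2 + 10*b + 21*c^2 + c*(19*b + 15) - 6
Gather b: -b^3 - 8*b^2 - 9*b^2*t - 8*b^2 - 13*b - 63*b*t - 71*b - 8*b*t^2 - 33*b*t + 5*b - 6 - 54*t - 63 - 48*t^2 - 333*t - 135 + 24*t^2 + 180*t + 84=-b^3 + b^2*(-9*t - 16) + b*(-8*t^2 - 96*t - 79) - 24*t^2 - 207*t - 120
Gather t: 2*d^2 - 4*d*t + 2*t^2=2*d^2 - 4*d*t + 2*t^2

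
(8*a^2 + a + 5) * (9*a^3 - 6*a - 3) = 72*a^5 + 9*a^4 - 3*a^3 - 30*a^2 - 33*a - 15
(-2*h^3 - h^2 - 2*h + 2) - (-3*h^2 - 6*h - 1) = -2*h^3 + 2*h^2 + 4*h + 3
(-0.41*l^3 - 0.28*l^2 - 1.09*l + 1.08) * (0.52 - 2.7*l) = 1.107*l^4 + 0.5428*l^3 + 2.7974*l^2 - 3.4828*l + 0.5616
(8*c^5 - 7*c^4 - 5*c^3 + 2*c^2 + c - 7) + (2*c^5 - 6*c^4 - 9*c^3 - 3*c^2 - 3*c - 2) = 10*c^5 - 13*c^4 - 14*c^3 - c^2 - 2*c - 9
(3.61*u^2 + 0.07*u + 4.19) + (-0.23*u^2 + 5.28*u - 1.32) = 3.38*u^2 + 5.35*u + 2.87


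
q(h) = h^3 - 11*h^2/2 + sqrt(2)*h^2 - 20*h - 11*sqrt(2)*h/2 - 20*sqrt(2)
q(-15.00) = -3905.91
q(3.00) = -121.39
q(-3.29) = -16.73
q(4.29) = -143.69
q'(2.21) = -31.19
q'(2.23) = -31.08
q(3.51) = -132.88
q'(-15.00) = 769.80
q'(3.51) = -19.50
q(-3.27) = -16.10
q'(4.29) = -7.62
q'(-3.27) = 31.02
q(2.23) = -99.46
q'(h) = 3*h^2 - 11*h + 2*sqrt(2)*h - 20 - 11*sqrt(2)/2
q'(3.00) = -25.29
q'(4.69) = -0.11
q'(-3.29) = 31.58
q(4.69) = -145.27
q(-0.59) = -13.52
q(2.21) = -98.84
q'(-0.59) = -21.91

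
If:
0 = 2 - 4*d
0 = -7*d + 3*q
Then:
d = 1/2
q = 7/6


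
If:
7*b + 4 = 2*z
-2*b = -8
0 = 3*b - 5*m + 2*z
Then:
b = 4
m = 44/5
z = 16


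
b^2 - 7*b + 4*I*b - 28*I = (b - 7)*(b + 4*I)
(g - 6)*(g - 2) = g^2 - 8*g + 12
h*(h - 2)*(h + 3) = h^3 + h^2 - 6*h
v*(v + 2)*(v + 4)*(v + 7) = v^4 + 13*v^3 + 50*v^2 + 56*v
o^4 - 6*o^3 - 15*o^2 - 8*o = o*(o - 8)*(o + 1)^2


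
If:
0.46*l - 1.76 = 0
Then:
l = 3.83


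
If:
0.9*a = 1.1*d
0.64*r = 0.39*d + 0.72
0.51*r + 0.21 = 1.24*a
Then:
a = 0.80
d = 0.65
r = 1.52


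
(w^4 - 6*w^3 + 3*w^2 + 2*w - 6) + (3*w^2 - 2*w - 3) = w^4 - 6*w^3 + 6*w^2 - 9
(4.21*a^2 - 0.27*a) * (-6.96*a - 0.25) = -29.3016*a^3 + 0.8267*a^2 + 0.0675*a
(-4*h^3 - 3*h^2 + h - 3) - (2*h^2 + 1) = -4*h^3 - 5*h^2 + h - 4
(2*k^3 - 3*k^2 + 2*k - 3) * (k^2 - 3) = 2*k^5 - 3*k^4 - 4*k^3 + 6*k^2 - 6*k + 9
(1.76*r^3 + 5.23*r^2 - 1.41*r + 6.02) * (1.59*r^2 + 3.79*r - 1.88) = 2.7984*r^5 + 14.9861*r^4 + 14.271*r^3 - 5.6045*r^2 + 25.4666*r - 11.3176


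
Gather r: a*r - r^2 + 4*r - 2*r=-r^2 + r*(a + 2)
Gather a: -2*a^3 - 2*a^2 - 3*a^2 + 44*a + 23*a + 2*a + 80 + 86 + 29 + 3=-2*a^3 - 5*a^2 + 69*a + 198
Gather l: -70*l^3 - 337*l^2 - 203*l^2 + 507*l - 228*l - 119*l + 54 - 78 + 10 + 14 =-70*l^3 - 540*l^2 + 160*l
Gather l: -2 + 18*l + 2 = 18*l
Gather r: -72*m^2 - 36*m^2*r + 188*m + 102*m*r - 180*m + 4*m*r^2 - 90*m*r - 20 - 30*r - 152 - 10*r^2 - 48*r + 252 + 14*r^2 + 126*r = -72*m^2 + 8*m + r^2*(4*m + 4) + r*(-36*m^2 + 12*m + 48) + 80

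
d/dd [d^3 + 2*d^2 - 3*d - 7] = 3*d^2 + 4*d - 3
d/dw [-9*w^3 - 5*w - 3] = -27*w^2 - 5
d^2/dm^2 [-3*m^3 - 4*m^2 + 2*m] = -18*m - 8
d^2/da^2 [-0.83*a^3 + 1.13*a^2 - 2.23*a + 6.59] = 2.26 - 4.98*a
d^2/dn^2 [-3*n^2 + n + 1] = -6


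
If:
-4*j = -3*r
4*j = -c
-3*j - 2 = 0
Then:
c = 8/3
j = -2/3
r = -8/9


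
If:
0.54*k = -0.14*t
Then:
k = -0.259259259259259*t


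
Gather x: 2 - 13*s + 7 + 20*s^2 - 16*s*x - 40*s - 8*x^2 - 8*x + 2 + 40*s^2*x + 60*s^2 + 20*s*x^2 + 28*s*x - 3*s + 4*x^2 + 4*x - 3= 80*s^2 - 56*s + x^2*(20*s - 4) + x*(40*s^2 + 12*s - 4) + 8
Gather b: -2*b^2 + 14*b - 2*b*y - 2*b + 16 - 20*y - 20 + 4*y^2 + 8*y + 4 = -2*b^2 + b*(12 - 2*y) + 4*y^2 - 12*y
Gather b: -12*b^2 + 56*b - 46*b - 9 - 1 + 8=-12*b^2 + 10*b - 2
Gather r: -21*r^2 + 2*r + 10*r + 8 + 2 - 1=-21*r^2 + 12*r + 9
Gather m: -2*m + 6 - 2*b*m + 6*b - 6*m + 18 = 6*b + m*(-2*b - 8) + 24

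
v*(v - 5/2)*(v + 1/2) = v^3 - 2*v^2 - 5*v/4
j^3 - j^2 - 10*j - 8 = (j - 4)*(j + 1)*(j + 2)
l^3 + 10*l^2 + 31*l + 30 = (l + 2)*(l + 3)*(l + 5)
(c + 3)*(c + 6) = c^2 + 9*c + 18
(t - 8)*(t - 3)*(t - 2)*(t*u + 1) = t^4*u - 13*t^3*u + t^3 + 46*t^2*u - 13*t^2 - 48*t*u + 46*t - 48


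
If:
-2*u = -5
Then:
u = 5/2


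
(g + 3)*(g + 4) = g^2 + 7*g + 12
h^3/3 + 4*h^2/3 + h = h*(h/3 + 1/3)*(h + 3)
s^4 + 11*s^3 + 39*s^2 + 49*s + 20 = (s + 1)^2*(s + 4)*(s + 5)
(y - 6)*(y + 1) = y^2 - 5*y - 6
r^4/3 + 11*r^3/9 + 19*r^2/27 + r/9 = r*(r/3 + 1)*(r + 1/3)^2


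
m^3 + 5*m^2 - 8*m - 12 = (m - 2)*(m + 1)*(m + 6)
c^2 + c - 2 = (c - 1)*(c + 2)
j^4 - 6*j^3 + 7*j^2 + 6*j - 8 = (j - 4)*(j - 2)*(j - 1)*(j + 1)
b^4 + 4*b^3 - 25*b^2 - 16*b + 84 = (b - 3)*(b - 2)*(b + 2)*(b + 7)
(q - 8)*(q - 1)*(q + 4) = q^3 - 5*q^2 - 28*q + 32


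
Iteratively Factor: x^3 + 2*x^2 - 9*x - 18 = (x + 2)*(x^2 - 9) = (x - 3)*(x + 2)*(x + 3)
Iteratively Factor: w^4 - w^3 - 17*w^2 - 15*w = (w)*(w^3 - w^2 - 17*w - 15) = w*(w + 1)*(w^2 - 2*w - 15) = w*(w - 5)*(w + 1)*(w + 3)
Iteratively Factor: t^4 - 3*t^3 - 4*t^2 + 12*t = (t)*(t^3 - 3*t^2 - 4*t + 12) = t*(t - 3)*(t^2 - 4) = t*(t - 3)*(t + 2)*(t - 2)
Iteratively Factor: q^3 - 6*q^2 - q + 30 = (q - 3)*(q^2 - 3*q - 10) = (q - 3)*(q + 2)*(q - 5)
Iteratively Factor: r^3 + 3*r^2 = (r + 3)*(r^2) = r*(r + 3)*(r)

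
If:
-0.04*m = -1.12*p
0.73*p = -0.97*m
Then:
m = 0.00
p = 0.00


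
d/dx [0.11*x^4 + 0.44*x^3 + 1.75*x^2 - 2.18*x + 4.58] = 0.44*x^3 + 1.32*x^2 + 3.5*x - 2.18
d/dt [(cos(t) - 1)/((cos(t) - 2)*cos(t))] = (sin(t) + 2*sin(t)/cos(t)^2 - 2*tan(t))/(cos(t) - 2)^2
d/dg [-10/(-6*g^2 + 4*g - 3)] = 40*(1 - 3*g)/(6*g^2 - 4*g + 3)^2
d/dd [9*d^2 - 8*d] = 18*d - 8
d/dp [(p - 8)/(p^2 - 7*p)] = (-p^2 + 16*p - 56)/(p^2*(p^2 - 14*p + 49))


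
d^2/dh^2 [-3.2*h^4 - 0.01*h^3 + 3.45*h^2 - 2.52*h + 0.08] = -38.4*h^2 - 0.06*h + 6.9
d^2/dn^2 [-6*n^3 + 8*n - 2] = -36*n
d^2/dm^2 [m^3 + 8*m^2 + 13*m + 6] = 6*m + 16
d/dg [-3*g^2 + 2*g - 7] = 2 - 6*g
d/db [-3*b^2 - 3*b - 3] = -6*b - 3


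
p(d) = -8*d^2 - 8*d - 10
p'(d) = -16*d - 8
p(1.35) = -35.38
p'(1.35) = -29.60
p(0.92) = -24.13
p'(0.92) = -22.72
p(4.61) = -216.90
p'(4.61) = -81.76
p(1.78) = -49.59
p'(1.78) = -36.48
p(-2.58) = -42.61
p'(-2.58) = 33.28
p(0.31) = -13.25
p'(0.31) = -12.96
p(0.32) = -13.38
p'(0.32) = -13.12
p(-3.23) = -67.62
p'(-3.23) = 43.68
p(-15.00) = -1690.00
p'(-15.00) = 232.00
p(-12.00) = -1066.00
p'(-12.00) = 184.00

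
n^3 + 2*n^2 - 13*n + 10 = (n - 2)*(n - 1)*(n + 5)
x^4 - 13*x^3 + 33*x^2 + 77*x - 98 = (x - 7)^2*(x - 1)*(x + 2)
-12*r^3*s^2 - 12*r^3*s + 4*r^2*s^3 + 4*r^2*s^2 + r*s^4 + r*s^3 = s*(-2*r + s)*(6*r + s)*(r*s + r)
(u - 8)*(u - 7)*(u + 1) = u^3 - 14*u^2 + 41*u + 56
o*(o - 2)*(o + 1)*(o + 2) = o^4 + o^3 - 4*o^2 - 4*o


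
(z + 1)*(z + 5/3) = z^2 + 8*z/3 + 5/3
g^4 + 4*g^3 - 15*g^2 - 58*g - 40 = (g - 4)*(g + 1)*(g + 2)*(g + 5)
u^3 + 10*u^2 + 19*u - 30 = (u - 1)*(u + 5)*(u + 6)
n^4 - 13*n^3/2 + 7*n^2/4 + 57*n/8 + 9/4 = (n - 6)*(n - 3/2)*(n + 1/2)^2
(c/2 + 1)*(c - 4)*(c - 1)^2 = c^4/2 - 2*c^3 - 3*c^2/2 + 7*c - 4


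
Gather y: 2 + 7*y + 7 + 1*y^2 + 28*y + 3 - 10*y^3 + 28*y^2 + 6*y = -10*y^3 + 29*y^2 + 41*y + 12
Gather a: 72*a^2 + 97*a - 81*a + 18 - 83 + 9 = 72*a^2 + 16*a - 56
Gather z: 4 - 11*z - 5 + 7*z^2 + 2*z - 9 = 7*z^2 - 9*z - 10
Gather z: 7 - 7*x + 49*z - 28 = -7*x + 49*z - 21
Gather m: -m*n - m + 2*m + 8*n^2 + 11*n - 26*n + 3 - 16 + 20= m*(1 - n) + 8*n^2 - 15*n + 7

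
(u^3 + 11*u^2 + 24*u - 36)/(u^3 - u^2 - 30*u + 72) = (u^2 + 5*u - 6)/(u^2 - 7*u + 12)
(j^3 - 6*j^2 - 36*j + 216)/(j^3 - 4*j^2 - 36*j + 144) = (j - 6)/(j - 4)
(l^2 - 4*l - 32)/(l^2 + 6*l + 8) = (l - 8)/(l + 2)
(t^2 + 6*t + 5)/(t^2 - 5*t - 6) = (t + 5)/(t - 6)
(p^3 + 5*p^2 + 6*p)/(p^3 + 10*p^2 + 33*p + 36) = p*(p + 2)/(p^2 + 7*p + 12)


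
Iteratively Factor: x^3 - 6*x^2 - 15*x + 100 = (x - 5)*(x^2 - x - 20) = (x - 5)^2*(x + 4)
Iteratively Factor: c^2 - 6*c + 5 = (c - 1)*(c - 5)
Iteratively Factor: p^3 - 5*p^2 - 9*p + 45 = (p - 3)*(p^2 - 2*p - 15) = (p - 3)*(p + 3)*(p - 5)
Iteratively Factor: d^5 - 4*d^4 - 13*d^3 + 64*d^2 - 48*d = (d - 1)*(d^4 - 3*d^3 - 16*d^2 + 48*d) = (d - 3)*(d - 1)*(d^3 - 16*d) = (d - 4)*(d - 3)*(d - 1)*(d^2 + 4*d) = (d - 4)*(d - 3)*(d - 1)*(d + 4)*(d)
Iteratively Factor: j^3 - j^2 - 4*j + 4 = (j - 2)*(j^2 + j - 2) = (j - 2)*(j + 2)*(j - 1)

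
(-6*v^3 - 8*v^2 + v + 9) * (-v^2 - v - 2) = 6*v^5 + 14*v^4 + 19*v^3 + 6*v^2 - 11*v - 18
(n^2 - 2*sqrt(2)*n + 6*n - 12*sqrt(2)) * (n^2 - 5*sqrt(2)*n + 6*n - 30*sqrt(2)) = n^4 - 7*sqrt(2)*n^3 + 12*n^3 - 84*sqrt(2)*n^2 + 56*n^2 - 252*sqrt(2)*n + 240*n + 720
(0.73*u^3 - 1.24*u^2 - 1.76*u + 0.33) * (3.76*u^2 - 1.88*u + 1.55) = 2.7448*u^5 - 6.0348*u^4 - 3.1549*u^3 + 2.6276*u^2 - 3.3484*u + 0.5115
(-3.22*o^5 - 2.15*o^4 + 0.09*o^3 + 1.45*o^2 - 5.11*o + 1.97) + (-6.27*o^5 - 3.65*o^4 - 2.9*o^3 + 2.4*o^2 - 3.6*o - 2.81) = -9.49*o^5 - 5.8*o^4 - 2.81*o^3 + 3.85*o^2 - 8.71*o - 0.84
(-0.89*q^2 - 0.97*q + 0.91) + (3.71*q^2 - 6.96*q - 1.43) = 2.82*q^2 - 7.93*q - 0.52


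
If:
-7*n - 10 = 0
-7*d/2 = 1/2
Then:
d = -1/7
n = -10/7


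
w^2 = w^2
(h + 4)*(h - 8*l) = h^2 - 8*h*l + 4*h - 32*l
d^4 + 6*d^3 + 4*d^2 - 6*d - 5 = (d - 1)*(d + 1)^2*(d + 5)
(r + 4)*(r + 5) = r^2 + 9*r + 20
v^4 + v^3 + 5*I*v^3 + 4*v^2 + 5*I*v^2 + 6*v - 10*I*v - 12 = (v - 1)*(v + 2)*(v - I)*(v + 6*I)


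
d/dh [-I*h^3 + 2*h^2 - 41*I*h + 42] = -3*I*h^2 + 4*h - 41*I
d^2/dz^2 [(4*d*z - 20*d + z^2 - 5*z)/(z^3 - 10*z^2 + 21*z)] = 2*(12*d*z^5 - 240*d*z^4 + 1916*d*z^3 - 7260*d*z^2 + 12600*d*z - 8820*d + z^6 - 15*z^5 + 87*z^4 - 185*z^3)/(z^3*(z^6 - 30*z^5 + 363*z^4 - 2260*z^3 + 7623*z^2 - 13230*z + 9261))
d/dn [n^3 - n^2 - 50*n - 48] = 3*n^2 - 2*n - 50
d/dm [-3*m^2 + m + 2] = 1 - 6*m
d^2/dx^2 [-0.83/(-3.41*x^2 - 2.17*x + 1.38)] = (-19.302646*x^2 - 12.283502*x + 0.83*(6.82*x + 2.17)*(13.64*x + 4.34) + 7.811628)/(3.41*x^2 + 2.17*x - 1.38)^3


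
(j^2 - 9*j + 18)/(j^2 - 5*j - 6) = (j - 3)/(j + 1)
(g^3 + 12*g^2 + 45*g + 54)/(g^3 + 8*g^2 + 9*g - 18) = (g + 3)/(g - 1)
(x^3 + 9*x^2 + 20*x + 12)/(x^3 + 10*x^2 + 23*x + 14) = (x + 6)/(x + 7)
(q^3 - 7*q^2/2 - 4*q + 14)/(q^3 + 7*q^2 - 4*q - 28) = (q - 7/2)/(q + 7)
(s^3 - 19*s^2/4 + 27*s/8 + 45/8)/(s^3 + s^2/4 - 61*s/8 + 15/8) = (4*s^2 - 9*s - 9)/(4*s^2 + 11*s - 3)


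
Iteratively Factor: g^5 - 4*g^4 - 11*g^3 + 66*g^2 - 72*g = (g - 3)*(g^4 - g^3 - 14*g^2 + 24*g) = g*(g - 3)*(g^3 - g^2 - 14*g + 24) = g*(g - 3)^2*(g^2 + 2*g - 8) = g*(g - 3)^2*(g - 2)*(g + 4)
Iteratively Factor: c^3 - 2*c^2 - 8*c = (c + 2)*(c^2 - 4*c) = c*(c + 2)*(c - 4)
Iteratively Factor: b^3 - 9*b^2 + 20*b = (b)*(b^2 - 9*b + 20) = b*(b - 4)*(b - 5)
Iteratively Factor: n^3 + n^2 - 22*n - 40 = (n + 4)*(n^2 - 3*n - 10) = (n + 2)*(n + 4)*(n - 5)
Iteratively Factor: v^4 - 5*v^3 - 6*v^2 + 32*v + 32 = (v - 4)*(v^3 - v^2 - 10*v - 8) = (v - 4)^2*(v^2 + 3*v + 2) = (v - 4)^2*(v + 1)*(v + 2)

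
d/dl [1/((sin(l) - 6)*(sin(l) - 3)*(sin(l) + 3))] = 3*(4*sin(l) + cos(l)^2 + 2)*cos(l)/((sin(l) - 6)^2*(sin(l) - 3)^2*(sin(l) + 3)^2)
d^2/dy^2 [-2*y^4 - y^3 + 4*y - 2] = 6*y*(-4*y - 1)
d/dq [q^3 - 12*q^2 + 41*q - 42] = 3*q^2 - 24*q + 41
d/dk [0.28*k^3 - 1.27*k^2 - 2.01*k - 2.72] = 0.84*k^2 - 2.54*k - 2.01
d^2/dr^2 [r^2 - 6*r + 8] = 2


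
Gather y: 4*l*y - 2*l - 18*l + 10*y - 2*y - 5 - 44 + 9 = -20*l + y*(4*l + 8) - 40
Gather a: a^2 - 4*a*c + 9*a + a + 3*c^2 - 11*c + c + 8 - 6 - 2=a^2 + a*(10 - 4*c) + 3*c^2 - 10*c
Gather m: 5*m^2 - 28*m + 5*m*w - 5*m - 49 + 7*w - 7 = 5*m^2 + m*(5*w - 33) + 7*w - 56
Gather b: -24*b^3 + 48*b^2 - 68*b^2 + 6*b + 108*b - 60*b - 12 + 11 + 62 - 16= -24*b^3 - 20*b^2 + 54*b + 45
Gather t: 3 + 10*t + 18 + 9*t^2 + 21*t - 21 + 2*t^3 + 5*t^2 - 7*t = 2*t^3 + 14*t^2 + 24*t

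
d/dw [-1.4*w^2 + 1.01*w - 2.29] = 1.01 - 2.8*w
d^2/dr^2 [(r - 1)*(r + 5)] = 2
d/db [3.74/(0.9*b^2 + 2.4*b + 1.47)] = (-6.732*b - 8.976)/(0.9*b^2 + 2.4*b + 1.47)^2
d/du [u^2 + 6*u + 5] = 2*u + 6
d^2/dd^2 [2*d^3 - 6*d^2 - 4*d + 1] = 12*d - 12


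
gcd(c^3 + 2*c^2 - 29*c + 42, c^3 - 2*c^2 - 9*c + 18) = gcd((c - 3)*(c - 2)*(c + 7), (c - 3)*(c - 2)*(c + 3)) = c^2 - 5*c + 6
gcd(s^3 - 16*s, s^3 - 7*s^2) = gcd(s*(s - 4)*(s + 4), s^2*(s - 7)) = s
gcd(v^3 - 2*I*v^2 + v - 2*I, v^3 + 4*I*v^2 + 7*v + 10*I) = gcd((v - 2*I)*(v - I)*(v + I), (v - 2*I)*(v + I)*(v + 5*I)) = v^2 - I*v + 2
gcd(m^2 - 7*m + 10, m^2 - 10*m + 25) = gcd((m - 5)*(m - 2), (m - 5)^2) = m - 5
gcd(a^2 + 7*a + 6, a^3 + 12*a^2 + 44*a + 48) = a + 6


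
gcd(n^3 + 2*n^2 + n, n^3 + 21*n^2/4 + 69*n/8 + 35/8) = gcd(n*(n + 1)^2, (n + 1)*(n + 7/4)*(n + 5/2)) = n + 1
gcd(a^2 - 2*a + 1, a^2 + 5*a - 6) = a - 1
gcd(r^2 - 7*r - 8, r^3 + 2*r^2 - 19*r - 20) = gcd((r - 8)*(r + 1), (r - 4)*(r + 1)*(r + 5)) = r + 1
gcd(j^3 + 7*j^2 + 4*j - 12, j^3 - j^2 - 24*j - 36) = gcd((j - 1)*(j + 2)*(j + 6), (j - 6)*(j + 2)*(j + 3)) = j + 2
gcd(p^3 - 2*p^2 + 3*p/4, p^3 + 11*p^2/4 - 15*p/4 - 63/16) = p - 3/2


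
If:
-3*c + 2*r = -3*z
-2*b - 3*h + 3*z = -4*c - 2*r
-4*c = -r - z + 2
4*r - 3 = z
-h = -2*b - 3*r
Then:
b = -91/82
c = -25/41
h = -28/41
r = 21/41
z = -39/41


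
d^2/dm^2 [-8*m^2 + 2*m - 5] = -16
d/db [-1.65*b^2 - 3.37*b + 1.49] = -3.3*b - 3.37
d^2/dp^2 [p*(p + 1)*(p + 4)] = 6*p + 10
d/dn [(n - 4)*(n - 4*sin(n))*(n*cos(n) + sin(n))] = (4 - n)*(n - 4*sin(n))*(n*sin(n) - 2*cos(n)) + (4 - n)*(n*cos(n) + sin(n))*(4*cos(n) - 1) + (n - 4*sin(n))*(n*cos(n) + sin(n))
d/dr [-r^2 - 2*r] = -2*r - 2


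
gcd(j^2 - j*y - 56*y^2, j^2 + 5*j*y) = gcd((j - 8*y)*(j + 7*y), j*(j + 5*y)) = 1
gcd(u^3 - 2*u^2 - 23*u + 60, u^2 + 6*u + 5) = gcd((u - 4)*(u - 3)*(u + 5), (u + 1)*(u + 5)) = u + 5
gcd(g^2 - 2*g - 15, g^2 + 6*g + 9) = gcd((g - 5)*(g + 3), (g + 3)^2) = g + 3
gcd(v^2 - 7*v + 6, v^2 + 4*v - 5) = v - 1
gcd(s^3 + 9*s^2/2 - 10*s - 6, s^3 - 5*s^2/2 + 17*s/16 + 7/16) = 1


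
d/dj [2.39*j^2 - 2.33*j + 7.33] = 4.78*j - 2.33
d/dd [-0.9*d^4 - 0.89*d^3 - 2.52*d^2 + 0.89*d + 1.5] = -3.6*d^3 - 2.67*d^2 - 5.04*d + 0.89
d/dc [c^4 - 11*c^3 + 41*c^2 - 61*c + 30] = 4*c^3 - 33*c^2 + 82*c - 61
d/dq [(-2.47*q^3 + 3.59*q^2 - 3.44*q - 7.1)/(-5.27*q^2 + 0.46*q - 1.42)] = (13.0169*q^4 - 2.2724*q^3 - 5.9552*q^2 - 85.0296*q + 8.1508)/(27.7729*q^4 - 4.8484*q^3 + 15.1784*q^2 - 1.3064*q + 2.0164)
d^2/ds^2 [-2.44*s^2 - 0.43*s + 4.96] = -4.88000000000000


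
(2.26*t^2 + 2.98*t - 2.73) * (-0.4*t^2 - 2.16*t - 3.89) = -0.904*t^4 - 6.0736*t^3 - 14.1362*t^2 - 5.6954*t + 10.6197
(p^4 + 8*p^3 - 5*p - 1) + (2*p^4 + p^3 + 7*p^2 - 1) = 3*p^4 + 9*p^3 + 7*p^2 - 5*p - 2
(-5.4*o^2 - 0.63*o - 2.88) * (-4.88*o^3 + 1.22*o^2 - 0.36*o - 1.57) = 26.352*o^5 - 3.5136*o^4 + 15.2298*o^3 + 5.1912*o^2 + 2.0259*o + 4.5216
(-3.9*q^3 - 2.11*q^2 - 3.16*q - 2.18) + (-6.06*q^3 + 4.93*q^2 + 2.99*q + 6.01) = -9.96*q^3 + 2.82*q^2 - 0.17*q + 3.83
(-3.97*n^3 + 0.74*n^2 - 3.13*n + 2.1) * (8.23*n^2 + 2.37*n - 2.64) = -32.6731*n^5 - 3.3187*n^4 - 13.5253*n^3 + 7.9113*n^2 + 13.2402*n - 5.544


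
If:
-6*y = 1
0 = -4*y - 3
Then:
No Solution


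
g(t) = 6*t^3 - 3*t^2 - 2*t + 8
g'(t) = 18*t^2 - 6*t - 2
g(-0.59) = 6.90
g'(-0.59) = 7.81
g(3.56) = 233.57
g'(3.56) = 204.76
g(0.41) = 7.09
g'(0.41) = -1.43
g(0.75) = 7.34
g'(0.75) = 3.62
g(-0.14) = 8.20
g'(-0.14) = -0.81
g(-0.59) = 6.90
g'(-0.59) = 7.81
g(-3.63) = -311.26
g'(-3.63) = 256.96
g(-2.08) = -54.81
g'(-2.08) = 88.36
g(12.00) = 9920.00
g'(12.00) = 2518.00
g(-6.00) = -1384.00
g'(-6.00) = 682.00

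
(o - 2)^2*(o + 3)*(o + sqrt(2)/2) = o^4 - o^3 + sqrt(2)*o^3/2 - 8*o^2 - sqrt(2)*o^2/2 - 4*sqrt(2)*o + 12*o + 6*sqrt(2)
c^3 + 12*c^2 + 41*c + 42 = (c + 2)*(c + 3)*(c + 7)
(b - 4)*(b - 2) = b^2 - 6*b + 8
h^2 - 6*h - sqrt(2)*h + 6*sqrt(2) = (h - 6)*(h - sqrt(2))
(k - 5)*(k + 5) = k^2 - 25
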